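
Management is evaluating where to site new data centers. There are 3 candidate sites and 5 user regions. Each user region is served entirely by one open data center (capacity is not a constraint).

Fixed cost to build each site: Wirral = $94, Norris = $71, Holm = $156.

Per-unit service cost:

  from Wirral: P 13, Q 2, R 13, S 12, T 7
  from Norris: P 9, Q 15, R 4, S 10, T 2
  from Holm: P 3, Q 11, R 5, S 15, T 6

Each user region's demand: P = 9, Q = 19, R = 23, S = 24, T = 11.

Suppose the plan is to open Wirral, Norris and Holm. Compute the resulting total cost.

Each user region is assigned to its cheapest site among the open ones.
{Wirral, Norris, Holm}: P→Holm 3·9=27, Q→Wirral 2·19=38, R→Norris 4·23=92, S→Norris 10·24=240, T→Norris 2·11=22. Service 419; fixed 321; total 740.

Total cost: 740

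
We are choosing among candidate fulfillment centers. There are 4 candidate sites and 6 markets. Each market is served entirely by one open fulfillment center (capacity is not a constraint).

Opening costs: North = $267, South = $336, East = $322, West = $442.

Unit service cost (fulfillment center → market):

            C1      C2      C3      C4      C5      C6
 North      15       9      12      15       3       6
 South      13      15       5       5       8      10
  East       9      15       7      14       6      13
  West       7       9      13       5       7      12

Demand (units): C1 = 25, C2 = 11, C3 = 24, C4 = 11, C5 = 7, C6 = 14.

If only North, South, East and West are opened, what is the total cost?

Each market is assigned to its cheapest site among the open ones.
{North, South, East, West}: C1→West 7·25=175, C2→North 9·11=99, C3→South 5·24=120, C4→South 5·11=55, C5→North 3·7=21, C6→North 6·14=84. Service 554; fixed 1367; total 1921.

Total cost: 1921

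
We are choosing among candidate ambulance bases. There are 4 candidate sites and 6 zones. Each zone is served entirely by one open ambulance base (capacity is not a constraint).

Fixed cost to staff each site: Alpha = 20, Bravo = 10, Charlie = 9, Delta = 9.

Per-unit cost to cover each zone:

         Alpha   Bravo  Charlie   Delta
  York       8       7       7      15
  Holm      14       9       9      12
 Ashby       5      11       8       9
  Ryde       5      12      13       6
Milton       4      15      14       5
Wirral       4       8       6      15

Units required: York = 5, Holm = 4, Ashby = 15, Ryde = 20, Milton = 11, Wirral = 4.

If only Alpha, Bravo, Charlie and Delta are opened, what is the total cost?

Each zone is assigned to its cheapest site among the open ones.
{Alpha, Bravo, Charlie, Delta}: York→Bravo 7·5=35, Holm→Bravo 9·4=36, Ashby→Alpha 5·15=75, Ryde→Alpha 5·20=100, Milton→Alpha 4·11=44, Wirral→Alpha 4·4=16. Service 306; fixed 48; total 354.

Total cost: 354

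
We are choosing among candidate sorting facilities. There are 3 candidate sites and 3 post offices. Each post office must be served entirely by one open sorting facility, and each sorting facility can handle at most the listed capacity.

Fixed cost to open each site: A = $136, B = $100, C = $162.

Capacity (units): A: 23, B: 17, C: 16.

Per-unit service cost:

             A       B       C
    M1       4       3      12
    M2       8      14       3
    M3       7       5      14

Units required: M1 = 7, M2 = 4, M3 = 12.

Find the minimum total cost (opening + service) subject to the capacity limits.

Minimum total cost: 280

Open {A}: M1→A 4·7=28, M2→A 8·4=32, M3→A 7·12=84.
Loads: A carries 23/23. Service 144; fixed 136; total 280.
Next best feasible plan costs 356.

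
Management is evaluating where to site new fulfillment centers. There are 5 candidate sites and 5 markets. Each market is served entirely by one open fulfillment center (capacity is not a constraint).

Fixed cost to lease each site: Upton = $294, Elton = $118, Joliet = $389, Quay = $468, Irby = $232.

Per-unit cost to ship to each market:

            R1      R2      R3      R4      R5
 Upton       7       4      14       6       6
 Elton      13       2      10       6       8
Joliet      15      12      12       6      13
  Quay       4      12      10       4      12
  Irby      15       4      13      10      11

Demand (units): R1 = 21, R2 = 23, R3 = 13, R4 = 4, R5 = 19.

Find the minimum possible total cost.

For any fixed open set, each market goes to its cheapest open site; total = fixed + service.
{Elton}: R1→Elton 13·21=273, R2→Elton 2·23=46, R3→Elton 10·13=130, R4→Elton 6·4=24, R5→Elton 8·19=152. Service 625; fixed 118; total 743.
{Upton}: R1→Upton 7·21=147, R2→Upton 4·23=92, R3→Upton 14·13=182, R4→Upton 6·4=24, R5→Upton 6·19=114. Service 559; fixed 294; total 853.
{Upton, Elton}: service 461 + fixed 412 = 873
{Upton, Elton, Joliet, Quay, Irby}: service 390 + fixed 1501 = 1891
No other subset beats 743.

Minimum total cost: 743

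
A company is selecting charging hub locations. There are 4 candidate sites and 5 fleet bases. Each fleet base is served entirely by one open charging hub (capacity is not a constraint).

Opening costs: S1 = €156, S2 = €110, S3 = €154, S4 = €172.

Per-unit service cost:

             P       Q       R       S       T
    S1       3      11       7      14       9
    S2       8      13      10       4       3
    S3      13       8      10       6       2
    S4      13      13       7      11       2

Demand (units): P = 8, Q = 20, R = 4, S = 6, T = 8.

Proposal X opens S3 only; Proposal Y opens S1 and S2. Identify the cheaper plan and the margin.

Proposal X is cheaper by 76.

Proposal X: {S3}: P→S3 13·8=104, Q→S3 8·20=160, R→S3 10·4=40, S→S3 6·6=36, T→S3 2·8=16. Service 356; fixed 154; total 510.
Proposal Y: {S1, S2}: P→S1 3·8=24, Q→S1 11·20=220, R→S1 7·4=28, S→S2 4·6=24, T→S2 3·8=24. Service 320; fixed 266; total 586.
Difference: |510 − 586| = 76.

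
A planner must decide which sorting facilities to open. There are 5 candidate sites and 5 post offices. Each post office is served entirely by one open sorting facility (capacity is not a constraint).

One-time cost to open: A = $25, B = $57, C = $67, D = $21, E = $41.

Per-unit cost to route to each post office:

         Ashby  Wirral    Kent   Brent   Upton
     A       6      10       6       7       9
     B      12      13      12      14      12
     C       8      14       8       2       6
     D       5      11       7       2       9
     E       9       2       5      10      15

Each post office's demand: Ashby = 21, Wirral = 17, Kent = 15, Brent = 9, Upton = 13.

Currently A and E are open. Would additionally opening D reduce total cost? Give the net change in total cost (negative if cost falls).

Current service cost with {A, E}: 415.
Adding D: each post office re-picks its cheapest; new service cost 349, saving 66.
Extra fixed cost: 21. Net change = 21 − 66 = -45.
(Totals: 481 → 436.)

Yes — net change −45 (cost falls by 45).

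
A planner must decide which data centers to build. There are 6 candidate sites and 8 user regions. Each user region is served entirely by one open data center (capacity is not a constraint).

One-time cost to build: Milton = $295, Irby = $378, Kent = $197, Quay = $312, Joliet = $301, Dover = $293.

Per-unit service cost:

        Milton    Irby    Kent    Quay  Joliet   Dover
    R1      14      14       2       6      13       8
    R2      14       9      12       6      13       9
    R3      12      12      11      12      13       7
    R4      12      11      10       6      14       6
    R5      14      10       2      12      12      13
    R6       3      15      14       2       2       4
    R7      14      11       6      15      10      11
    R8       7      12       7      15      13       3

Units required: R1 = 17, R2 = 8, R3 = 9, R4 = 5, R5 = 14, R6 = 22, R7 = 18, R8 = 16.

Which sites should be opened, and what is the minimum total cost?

For any fixed open set, each user region goes to its cheapest open site; total = fixed + service.
{Kent, Dover}: R1→Kent 2·17=34, R2→Dover 9·8=72, R3→Dover 7·9=63, R4→Dover 6·5=30, R5→Kent 2·14=28, R6→Dover 4·22=88, R7→Kent 6·18=108, R8→Dover 3·16=48. Service 471; fixed 490; total 961.
{Kent, Quay}: R1→Kent 2·17=34, R2→Quay 6·8=48, R3→Kent 11·9=99, R4→Quay 6·5=30, R5→Kent 2·14=28, R6→Quay 2·22=44, R7→Kent 6·18=108, R8→Kent 7·16=112. Service 503; fixed 509; total 1012.
{Kent}: service 835 + fixed 197 = 1032
{Milton, Irby, Kent, Quay, Joliet, Dover}: service 403 + fixed 1776 = 2179
No other subset beats 961.

Open Kent and Dover; minimum total cost 961.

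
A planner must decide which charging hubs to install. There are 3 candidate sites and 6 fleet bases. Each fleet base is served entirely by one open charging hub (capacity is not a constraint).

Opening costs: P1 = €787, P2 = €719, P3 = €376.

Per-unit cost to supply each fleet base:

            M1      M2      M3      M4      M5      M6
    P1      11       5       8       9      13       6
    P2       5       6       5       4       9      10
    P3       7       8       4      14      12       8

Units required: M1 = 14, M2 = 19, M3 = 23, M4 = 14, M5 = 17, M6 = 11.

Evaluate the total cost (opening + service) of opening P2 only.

Total cost: 1337

Each fleet base is assigned to its cheapest site among the open ones.
{P2}: M1→P2 5·14=70, M2→P2 6·19=114, M3→P2 5·23=115, M4→P2 4·14=56, M5→P2 9·17=153, M6→P2 10·11=110. Service 618; fixed 719; total 1337.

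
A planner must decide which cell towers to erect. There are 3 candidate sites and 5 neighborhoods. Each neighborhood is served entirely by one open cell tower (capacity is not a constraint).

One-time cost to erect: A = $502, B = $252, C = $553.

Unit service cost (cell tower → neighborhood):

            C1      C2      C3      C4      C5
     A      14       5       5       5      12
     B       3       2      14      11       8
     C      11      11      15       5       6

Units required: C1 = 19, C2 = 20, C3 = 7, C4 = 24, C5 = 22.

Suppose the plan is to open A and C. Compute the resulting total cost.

Each neighborhood is assigned to its cheapest site among the open ones.
{A, C}: C1→C 11·19=209, C2→A 5·20=100, C3→A 5·7=35, C4→A 5·24=120, C5→C 6·22=132. Service 596; fixed 1055; total 1651.

Total cost: 1651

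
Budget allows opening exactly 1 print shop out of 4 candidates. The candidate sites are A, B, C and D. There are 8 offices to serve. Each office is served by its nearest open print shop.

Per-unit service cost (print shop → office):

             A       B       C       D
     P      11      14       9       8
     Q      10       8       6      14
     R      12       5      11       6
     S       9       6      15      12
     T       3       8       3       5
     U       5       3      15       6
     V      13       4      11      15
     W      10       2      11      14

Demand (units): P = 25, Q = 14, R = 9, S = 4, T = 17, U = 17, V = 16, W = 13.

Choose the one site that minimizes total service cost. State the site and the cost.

With exactly 1 open, each office uses its cheapest among the chosen.
{B}: P→B 14·25=350, Q→B 8·14=112, R→B 5·9=45, S→B 6·4=24, T→B 8·17=136, U→B 3·17=51, V→B 4·16=64, W→B 2·13=26. Service cost 808.
{A}: service cost 1033
{C}: service cost 1093
Among all 4 size-1 choices, {B} is lowest.

Choose B only; total service cost 808.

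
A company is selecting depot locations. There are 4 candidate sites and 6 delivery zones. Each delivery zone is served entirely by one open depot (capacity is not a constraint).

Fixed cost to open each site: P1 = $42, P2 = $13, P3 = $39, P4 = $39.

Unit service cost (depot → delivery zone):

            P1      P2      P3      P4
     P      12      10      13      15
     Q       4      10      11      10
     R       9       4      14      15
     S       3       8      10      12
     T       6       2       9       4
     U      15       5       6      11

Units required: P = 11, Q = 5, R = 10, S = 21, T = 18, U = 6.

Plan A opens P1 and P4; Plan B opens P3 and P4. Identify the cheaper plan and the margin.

Plan A: {P1, P4}: P→P1 12·11=132, Q→P1 4·5=20, R→P1 9·10=90, S→P1 3·21=63, T→P4 4·18=72, U→P4 11·6=66. Service 443; fixed 81; total 524.
Plan B: {P3, P4}: P→P3 13·11=143, Q→P4 10·5=50, R→P3 14·10=140, S→P3 10·21=210, T→P4 4·18=72, U→P3 6·6=36. Service 651; fixed 78; total 729.
Difference: |524 − 729| = 205.

Plan A is cheaper by 205.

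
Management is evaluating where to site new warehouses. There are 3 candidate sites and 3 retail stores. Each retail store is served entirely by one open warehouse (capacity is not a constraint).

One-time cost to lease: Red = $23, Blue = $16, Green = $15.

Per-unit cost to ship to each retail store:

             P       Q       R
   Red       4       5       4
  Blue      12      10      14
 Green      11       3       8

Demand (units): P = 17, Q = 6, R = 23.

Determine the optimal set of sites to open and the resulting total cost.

For any fixed open set, each retail store goes to its cheapest open site; total = fixed + service.
{Red}: P→Red 4·17=68, Q→Red 5·6=30, R→Red 4·23=92. Service 190; fixed 23; total 213.
{Red, Green}: service 178 + fixed 38 = 216
{Red, Blue}: service 190 + fixed 39 = 229
{Red, Blue, Green}: P→Red 4·17=68, Q→Green 3·6=18, R→Red 4·23=92. Service 178; fixed 54; total 232.
(All 7 nonempty subsets were checked; Red only is lowest.)

Open Red only; minimum total cost 213.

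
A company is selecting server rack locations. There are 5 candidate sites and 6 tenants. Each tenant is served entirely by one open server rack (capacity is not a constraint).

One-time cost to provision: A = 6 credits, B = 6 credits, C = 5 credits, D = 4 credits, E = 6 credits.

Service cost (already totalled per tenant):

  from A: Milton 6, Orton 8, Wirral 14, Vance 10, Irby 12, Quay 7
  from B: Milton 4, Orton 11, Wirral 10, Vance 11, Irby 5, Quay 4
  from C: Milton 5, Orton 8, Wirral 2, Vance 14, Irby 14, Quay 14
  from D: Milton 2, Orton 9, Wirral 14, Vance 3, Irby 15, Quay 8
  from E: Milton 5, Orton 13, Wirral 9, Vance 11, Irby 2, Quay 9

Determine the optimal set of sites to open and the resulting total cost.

For any fixed open set, each tenant goes to its cheapest open site; total = fixed + service.
{B, C, D}: Milton→D 2, Orton→C 8, Wirral→C 2, Vance→D 3, Irby→B 5, Quay→B 4. Service 24; fixed 15; total 39.
{C, D, E}: service 25 + fixed 15 = 40
{B, C, D, E}: service 21 + fixed 21 = 42
{A, B, C, D, E}: Milton→D 2, Orton→A 8, Wirral→C 2, Vance→D 3, Irby→E 2, Quay→B 4. Service 21; fixed 27; total 48.
No other subset beats 39.

Open B, C and D; minimum total cost 39.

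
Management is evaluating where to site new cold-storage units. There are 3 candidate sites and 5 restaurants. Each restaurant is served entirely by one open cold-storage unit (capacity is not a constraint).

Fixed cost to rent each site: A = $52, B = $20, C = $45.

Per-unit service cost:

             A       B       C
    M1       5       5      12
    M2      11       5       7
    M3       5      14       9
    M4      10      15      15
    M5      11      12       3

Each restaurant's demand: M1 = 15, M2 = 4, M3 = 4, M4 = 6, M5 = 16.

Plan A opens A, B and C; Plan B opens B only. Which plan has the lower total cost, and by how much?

Plan A: {A, B, C}: M1→A 5·15=75, M2→B 5·4=20, M3→A 5·4=20, M4→A 10·6=60, M5→C 3·16=48. Service 223; fixed 117; total 340.
Plan B: {B}: M1→B 5·15=75, M2→B 5·4=20, M3→B 14·4=56, M4→B 15·6=90, M5→B 12·16=192. Service 433; fixed 20; total 453.
Difference: |340 − 453| = 113.

Plan A is cheaper by 113.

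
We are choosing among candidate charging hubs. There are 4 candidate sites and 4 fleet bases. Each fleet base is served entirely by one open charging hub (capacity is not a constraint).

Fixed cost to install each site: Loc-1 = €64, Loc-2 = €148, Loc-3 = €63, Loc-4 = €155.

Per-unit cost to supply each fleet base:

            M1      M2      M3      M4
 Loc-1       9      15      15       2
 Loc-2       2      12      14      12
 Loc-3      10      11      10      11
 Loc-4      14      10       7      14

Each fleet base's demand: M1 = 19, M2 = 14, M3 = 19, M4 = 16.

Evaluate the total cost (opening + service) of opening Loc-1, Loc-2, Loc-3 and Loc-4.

Total cost: 773

Each fleet base is assigned to its cheapest site among the open ones.
{Loc-1, Loc-2, Loc-3, Loc-4}: M1→Loc-2 2·19=38, M2→Loc-4 10·14=140, M3→Loc-4 7·19=133, M4→Loc-1 2·16=32. Service 343; fixed 430; total 773.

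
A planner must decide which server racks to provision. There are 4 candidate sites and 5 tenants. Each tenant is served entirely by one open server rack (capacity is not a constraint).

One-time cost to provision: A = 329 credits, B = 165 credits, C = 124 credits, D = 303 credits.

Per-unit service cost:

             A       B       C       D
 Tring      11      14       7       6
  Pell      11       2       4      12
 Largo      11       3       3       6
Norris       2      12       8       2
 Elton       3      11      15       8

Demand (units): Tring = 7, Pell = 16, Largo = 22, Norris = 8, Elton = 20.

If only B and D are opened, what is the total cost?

Each tenant is assigned to its cheapest site among the open ones.
{B, D}: Tring→D 6·7=42, Pell→B 2·16=32, Largo→B 3·22=66, Norris→D 2·8=16, Elton→D 8·20=160. Service 316; fixed 468; total 784.

Total cost: 784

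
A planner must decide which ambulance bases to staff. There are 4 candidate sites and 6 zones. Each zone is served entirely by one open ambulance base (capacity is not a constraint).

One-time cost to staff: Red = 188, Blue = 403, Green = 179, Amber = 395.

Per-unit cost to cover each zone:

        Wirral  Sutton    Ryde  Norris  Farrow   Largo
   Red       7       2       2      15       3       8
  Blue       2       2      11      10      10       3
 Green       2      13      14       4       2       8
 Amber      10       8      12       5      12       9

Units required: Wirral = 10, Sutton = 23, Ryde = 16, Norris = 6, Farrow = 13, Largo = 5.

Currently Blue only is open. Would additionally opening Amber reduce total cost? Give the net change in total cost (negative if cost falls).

Current service cost with {Blue}: 447.
Adding Amber: each zone re-picks its cheapest; new service cost 417, saving 30.
Extra fixed cost: 395. Net change = 395 − 30 = 365.
(Totals: 850 → 1215.)

No — net change +365 (cost rises by 365).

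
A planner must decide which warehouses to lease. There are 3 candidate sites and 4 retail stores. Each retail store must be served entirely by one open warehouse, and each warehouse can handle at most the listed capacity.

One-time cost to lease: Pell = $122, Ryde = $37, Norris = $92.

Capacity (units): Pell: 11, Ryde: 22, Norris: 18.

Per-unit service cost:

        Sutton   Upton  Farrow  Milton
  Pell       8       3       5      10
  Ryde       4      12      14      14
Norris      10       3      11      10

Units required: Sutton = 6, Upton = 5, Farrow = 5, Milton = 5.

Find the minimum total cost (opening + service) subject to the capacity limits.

Minimum total cost: 261

Open {Ryde}: Sutton→Ryde 4·6=24, Upton→Ryde 12·5=60, Farrow→Ryde 14·5=70, Milton→Ryde 14·5=70.
Loads: Ryde carries 21/22. Service 224; fixed 37; total 261.
Next best feasible plan costs 273.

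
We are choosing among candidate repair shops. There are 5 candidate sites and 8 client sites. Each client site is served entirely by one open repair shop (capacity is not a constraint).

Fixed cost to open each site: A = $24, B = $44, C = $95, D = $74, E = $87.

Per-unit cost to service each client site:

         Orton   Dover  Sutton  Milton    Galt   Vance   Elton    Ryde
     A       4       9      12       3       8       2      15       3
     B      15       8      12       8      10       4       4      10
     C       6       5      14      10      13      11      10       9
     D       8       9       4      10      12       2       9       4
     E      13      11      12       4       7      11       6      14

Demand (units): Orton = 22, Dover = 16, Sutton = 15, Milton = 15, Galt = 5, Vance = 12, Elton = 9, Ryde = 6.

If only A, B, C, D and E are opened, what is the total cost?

Total cost: 710

Each client site is assigned to its cheapest site among the open ones.
{A, B, C, D, E}: Orton→A 4·22=88, Dover→C 5·16=80, Sutton→D 4·15=60, Milton→A 3·15=45, Galt→E 7·5=35, Vance→A 2·12=24, Elton→B 4·9=36, Ryde→A 3·6=18. Service 386; fixed 324; total 710.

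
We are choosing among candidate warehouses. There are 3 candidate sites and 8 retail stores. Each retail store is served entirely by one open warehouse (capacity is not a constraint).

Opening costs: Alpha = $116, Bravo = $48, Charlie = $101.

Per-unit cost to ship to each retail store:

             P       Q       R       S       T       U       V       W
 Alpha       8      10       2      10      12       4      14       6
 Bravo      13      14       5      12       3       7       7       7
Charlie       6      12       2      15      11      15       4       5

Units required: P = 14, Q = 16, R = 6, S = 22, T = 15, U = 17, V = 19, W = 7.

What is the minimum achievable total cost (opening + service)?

Minimum total cost: 956

For any fixed open set, each retail store goes to its cheapest open site; total = fixed + service.
{Alpha, Bravo}: P→Alpha 8·14=112, Q→Alpha 10·16=160, R→Alpha 2·6=12, S→Alpha 10·22=220, T→Bravo 3·15=45, U→Alpha 4·17=68, V→Bravo 7·19=133, W→Alpha 6·7=42. Service 792; fixed 164; total 956.
{Alpha, Bravo, Charlie}: service 700 + fixed 265 = 965
{Bravo, Charlie}: service 827 + fixed 149 = 976
{Bravo}: P→Bravo 13·14=182, Q→Bravo 14·16=224, R→Bravo 5·6=30, S→Bravo 12·22=264, T→Bravo 3·15=45, U→Bravo 7·17=119, V→Bravo 7·19=133, W→Bravo 7·7=49. Service 1046; fixed 48; total 1094.
No other subset beats 956.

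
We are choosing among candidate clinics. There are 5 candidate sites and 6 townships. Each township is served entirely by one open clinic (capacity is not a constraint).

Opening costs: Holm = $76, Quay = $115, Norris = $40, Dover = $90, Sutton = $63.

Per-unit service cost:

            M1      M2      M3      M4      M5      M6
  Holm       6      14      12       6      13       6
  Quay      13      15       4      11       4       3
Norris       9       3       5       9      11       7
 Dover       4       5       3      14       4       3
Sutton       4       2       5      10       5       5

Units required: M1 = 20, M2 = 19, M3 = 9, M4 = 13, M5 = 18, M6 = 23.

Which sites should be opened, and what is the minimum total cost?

For any fixed open set, each township goes to its cheapest open site; total = fixed + service.
{Norris, Dover}: M1→Dover 4·20=80, M2→Norris 3·19=57, M3→Dover 3·9=27, M4→Norris 9·13=117, M5→Dover 4·18=72, M6→Dover 3·23=69. Service 422; fixed 130; total 552.
{Sutton}: M1→Sutton 4·20=80, M2→Sutton 2·19=38, M3→Sutton 5·9=45, M4→Sutton 10·13=130, M5→Sutton 5·18=90, M6→Sutton 5·23=115. Service 498; fixed 63; total 561.
{Dover, Sutton}: M1→Dover 4·20=80, M2→Sutton 2·19=38, M3→Dover 3·9=27, M4→Sutton 10·13=130, M5→Dover 4·18=72, M6→Dover 3·23=69. Service 416; fixed 153; total 569.
{Holm, Quay, Norris, Dover, Sutton}: service 364 + fixed 384 = 748
No other subset beats 552.

Open Norris and Dover; minimum total cost 552.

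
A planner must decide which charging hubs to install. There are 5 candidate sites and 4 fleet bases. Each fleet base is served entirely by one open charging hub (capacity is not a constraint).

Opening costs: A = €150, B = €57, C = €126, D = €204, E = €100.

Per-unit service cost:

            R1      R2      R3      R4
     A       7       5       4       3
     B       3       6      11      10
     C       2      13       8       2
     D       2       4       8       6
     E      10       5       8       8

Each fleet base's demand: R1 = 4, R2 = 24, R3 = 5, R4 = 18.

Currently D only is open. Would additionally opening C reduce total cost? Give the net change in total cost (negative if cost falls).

Current service cost with {D}: 252.
Adding C: each fleet base re-picks its cheapest; new service cost 180, saving 72.
Extra fixed cost: 126. Net change = 126 − 72 = 54.
(Totals: 456 → 510.)

No — net change +54 (cost rises by 54).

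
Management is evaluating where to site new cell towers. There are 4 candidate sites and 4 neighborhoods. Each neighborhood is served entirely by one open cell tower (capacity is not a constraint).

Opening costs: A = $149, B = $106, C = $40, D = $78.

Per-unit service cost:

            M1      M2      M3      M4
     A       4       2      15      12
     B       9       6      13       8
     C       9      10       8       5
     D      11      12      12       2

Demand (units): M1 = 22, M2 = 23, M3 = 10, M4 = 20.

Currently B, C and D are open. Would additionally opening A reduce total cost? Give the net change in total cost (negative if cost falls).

Yes — net change −53 (cost falls by 53).

Current service cost with {B, C, D}: 456.
Adding A: each neighborhood re-picks its cheapest; new service cost 254, saving 202.
Extra fixed cost: 149. Net change = 149 − 202 = -53.
(Totals: 680 → 627.)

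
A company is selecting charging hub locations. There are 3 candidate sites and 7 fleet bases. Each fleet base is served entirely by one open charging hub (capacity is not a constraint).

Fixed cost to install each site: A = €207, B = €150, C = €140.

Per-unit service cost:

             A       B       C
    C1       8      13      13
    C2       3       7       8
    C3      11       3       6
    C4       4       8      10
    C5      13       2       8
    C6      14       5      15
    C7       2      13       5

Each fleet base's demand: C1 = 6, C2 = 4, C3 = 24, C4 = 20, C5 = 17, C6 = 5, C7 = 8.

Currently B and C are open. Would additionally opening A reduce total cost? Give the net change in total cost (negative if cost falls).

No — net change +57 (cost rises by 57).

Current service cost with {B, C}: 437.
Adding A: each fleet base re-picks its cheapest; new service cost 287, saving 150.
Extra fixed cost: 207. Net change = 207 − 150 = 57.
(Totals: 727 → 784.)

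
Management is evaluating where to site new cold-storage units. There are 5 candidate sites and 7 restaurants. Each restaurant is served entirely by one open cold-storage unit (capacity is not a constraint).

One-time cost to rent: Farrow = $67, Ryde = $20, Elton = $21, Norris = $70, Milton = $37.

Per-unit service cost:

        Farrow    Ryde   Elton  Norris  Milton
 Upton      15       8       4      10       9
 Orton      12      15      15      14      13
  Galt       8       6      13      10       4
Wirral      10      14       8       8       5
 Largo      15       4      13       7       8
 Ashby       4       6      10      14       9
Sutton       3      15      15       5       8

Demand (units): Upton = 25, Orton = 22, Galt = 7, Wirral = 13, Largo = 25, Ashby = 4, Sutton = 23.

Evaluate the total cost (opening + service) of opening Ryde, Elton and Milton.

Total cost: 865

Each restaurant is assigned to its cheapest site among the open ones.
{Ryde, Elton, Milton}: Upton→Elton 4·25=100, Orton→Milton 13·22=286, Galt→Milton 4·7=28, Wirral→Milton 5·13=65, Largo→Ryde 4·25=100, Ashby→Ryde 6·4=24, Sutton→Milton 8·23=184. Service 787; fixed 78; total 865.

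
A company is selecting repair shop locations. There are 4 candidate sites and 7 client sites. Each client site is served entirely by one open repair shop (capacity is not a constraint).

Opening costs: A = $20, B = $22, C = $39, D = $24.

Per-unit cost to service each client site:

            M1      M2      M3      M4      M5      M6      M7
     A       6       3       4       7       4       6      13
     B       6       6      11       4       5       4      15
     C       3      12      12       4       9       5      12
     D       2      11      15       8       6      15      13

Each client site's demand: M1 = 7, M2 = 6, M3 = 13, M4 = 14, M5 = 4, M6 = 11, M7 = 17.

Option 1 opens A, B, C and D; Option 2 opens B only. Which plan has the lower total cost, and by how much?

Option 1 is cheaper by 109.

Option 1: {A, B, C, D}: M1→D 2·7=14, M2→A 3·6=18, M3→A 4·13=52, M4→B 4·14=56, M5→A 4·4=16, M6→B 4·11=44, M7→C 12·17=204. Service 404; fixed 105; total 509.
Option 2: {B}: M1→B 6·7=42, M2→B 6·6=36, M3→B 11·13=143, M4→B 4·14=56, M5→B 5·4=20, M6→B 4·11=44, M7→B 15·17=255. Service 596; fixed 22; total 618.
Difference: |509 − 618| = 109.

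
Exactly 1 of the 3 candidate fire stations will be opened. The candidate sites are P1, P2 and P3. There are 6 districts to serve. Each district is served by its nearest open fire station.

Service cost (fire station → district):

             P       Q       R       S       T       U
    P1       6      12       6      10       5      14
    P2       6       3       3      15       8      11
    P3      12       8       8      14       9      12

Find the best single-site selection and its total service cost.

With exactly 1 open, each district uses its cheapest among the chosen.
{P2}: P→P2 6, Q→P2 3, R→P2 3, S→P2 15, T→P2 8, U→P2 11. Service cost 46.
{P1}: service cost 53
{P3}: service cost 63
Among all 3 size-1 choices, {P2} is lowest.

Choose P2 only; total service cost 46.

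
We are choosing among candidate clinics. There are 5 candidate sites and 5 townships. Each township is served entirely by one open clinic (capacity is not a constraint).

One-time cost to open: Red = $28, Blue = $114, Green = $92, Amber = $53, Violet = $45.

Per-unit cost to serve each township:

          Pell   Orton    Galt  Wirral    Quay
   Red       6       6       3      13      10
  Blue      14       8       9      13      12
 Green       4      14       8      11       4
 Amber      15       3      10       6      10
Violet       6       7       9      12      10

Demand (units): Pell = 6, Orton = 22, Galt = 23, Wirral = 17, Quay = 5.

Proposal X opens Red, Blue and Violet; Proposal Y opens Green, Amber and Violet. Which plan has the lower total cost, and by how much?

Proposal X: {Red, Blue, Violet}: Pell→Red 6·6=36, Orton→Red 6·22=132, Galt→Red 3·23=69, Wirral→Violet 12·17=204, Quay→Red 10·5=50. Service 491; fixed 187; total 678.
Proposal Y: {Green, Amber, Violet}: Pell→Green 4·6=24, Orton→Amber 3·22=66, Galt→Green 8·23=184, Wirral→Amber 6·17=102, Quay→Green 4·5=20. Service 396; fixed 190; total 586.
Difference: |678 − 586| = 92.

Proposal Y is cheaper by 92.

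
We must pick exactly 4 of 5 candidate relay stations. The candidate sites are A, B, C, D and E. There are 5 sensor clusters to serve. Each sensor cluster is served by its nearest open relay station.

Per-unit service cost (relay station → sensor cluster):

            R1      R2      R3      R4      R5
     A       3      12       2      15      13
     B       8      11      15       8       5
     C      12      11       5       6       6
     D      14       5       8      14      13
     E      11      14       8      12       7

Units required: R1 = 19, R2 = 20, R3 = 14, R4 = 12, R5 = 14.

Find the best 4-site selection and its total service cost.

Choose A, B, C and D; total service cost 327.

With exactly 4 open, each sensor cluster uses its cheapest among the chosen.
{A, B, C, D}: R1→A 3·19=57, R2→D 5·20=100, R3→A 2·14=28, R4→C 6·12=72, R5→B 5·14=70. Service cost 327.
{A, C, D, E}: service cost 341
{A, B, D, E}: service cost 351
Among all 5 size-4 choices, {A, B, C, D} is lowest.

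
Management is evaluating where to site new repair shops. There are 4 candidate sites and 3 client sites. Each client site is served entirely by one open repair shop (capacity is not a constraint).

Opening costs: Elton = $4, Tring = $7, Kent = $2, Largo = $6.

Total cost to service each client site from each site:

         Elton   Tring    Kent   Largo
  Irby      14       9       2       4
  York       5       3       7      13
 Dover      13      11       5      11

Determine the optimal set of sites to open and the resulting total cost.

For any fixed open set, each client site goes to its cheapest open site; total = fixed + service.
{Kent}: Irby→Kent 2, York→Kent 7, Dover→Kent 5. Service 14; fixed 2; total 16.
{Elton, Kent}: service 12 + fixed 6 = 18
{Tring, Kent}: service 10 + fixed 9 = 19
{Elton, Tring, Kent, Largo}: service 10 + fixed 19 = 29
(All 15 nonempty subsets were checked; Kent only is lowest.)

Open Kent only; minimum total cost 16.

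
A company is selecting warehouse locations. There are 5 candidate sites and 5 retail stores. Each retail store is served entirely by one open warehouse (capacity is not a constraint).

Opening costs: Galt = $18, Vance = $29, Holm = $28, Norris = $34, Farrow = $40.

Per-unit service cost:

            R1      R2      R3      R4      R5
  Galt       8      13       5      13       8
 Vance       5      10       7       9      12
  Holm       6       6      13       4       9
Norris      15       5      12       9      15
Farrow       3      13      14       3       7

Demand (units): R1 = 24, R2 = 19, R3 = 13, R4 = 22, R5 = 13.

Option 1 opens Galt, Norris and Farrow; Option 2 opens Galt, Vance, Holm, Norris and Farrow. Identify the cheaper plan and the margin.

Option 1: {Galt, Norris, Farrow}: R1→Farrow 3·24=72, R2→Norris 5·19=95, R3→Galt 5·13=65, R4→Farrow 3·22=66, R5→Farrow 7·13=91. Service 389; fixed 92; total 481.
Option 2: {Galt, Vance, Holm, Norris, Farrow}: R1→Farrow 3·24=72, R2→Norris 5·19=95, R3→Galt 5·13=65, R4→Farrow 3·22=66, R5→Farrow 7·13=91. Service 389; fixed 149; total 538.
Difference: |481 − 538| = 57.

Option 1 is cheaper by 57.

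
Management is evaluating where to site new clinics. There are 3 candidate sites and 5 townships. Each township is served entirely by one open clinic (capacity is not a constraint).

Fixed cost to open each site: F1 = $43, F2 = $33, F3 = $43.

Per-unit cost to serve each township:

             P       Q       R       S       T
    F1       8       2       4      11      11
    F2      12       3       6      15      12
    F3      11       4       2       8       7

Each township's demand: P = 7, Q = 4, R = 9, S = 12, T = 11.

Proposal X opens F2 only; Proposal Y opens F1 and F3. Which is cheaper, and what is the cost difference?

Proposal Y is cheaper by 154.

Proposal X: {F2}: P→F2 12·7=84, Q→F2 3·4=12, R→F2 6·9=54, S→F2 15·12=180, T→F2 12·11=132. Service 462; fixed 33; total 495.
Proposal Y: {F1, F3}: P→F1 8·7=56, Q→F1 2·4=8, R→F3 2·9=18, S→F3 8·12=96, T→F3 7·11=77. Service 255; fixed 86; total 341.
Difference: |495 − 341| = 154.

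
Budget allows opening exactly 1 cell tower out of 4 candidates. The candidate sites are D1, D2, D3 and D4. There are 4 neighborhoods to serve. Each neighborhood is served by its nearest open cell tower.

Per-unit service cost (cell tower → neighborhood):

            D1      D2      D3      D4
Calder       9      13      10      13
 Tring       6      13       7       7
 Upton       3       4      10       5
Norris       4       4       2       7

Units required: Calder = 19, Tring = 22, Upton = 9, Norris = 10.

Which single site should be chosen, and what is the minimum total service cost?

Choose D1 only; total service cost 370.

With exactly 1 open, each neighborhood uses its cheapest among the chosen.
{D1}: Calder→D1 9·19=171, Tring→D1 6·22=132, Upton→D1 3·9=27, Norris→D1 4·10=40. Service cost 370.
{D3}: service cost 454
{D4}: service cost 516
Among all 4 size-1 choices, {D1} is lowest.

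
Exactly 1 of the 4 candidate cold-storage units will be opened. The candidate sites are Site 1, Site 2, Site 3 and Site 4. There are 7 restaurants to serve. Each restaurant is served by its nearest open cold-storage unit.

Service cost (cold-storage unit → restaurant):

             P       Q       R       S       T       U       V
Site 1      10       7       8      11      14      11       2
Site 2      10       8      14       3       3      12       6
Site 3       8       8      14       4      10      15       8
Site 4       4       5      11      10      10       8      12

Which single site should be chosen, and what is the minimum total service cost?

Choose Site 2 only; total service cost 56.

With exactly 1 open, each restaurant uses its cheapest among the chosen.
{Site 2}: P→Site 2 10, Q→Site 2 8, R→Site 2 14, S→Site 2 3, T→Site 2 3, U→Site 2 12, V→Site 2 6. Service cost 56.
{Site 4}: service cost 60
{Site 1}: service cost 63
Among all 4 size-1 choices, {Site 2} is lowest.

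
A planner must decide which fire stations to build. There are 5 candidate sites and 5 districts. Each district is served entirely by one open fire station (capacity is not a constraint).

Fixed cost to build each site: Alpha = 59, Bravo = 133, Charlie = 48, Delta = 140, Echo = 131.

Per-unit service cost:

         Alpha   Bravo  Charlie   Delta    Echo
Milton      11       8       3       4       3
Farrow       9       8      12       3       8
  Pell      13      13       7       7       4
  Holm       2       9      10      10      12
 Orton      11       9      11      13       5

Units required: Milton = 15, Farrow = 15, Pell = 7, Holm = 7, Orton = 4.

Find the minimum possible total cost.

Minimum total cost: 394

For any fixed open set, each district goes to its cheapest open site; total = fixed + service.
{Alpha, Charlie}: Milton→Charlie 3·15=45, Farrow→Alpha 9·15=135, Pell→Charlie 7·7=49, Holm→Alpha 2·7=14, Orton→Alpha 11·4=44. Service 287; fixed 107; total 394.
{Alpha, Delta}: service 212 + fixed 199 = 411
{Delta}: service 276 + fixed 140 = 416
{Alpha, Bravo, Charlie, Delta, Echo}: service 152 + fixed 511 = 663
No other subset beats 394.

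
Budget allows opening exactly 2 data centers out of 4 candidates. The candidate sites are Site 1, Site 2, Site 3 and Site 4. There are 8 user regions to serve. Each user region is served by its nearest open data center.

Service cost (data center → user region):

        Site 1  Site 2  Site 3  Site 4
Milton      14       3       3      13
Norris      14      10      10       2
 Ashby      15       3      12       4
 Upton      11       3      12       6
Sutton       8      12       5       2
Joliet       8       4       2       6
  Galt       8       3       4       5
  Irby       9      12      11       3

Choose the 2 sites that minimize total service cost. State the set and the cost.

Choose Site 2 and Site 4; total service cost 23.

With exactly 2 open, each user region uses its cheapest among the chosen.
{Site 2, Site 4}: Milton→Site 2 3, Norris→Site 4 2, Ashby→Site 2 3, Upton→Site 2 3, Sutton→Site 4 2, Joliet→Site 2 4, Galt→Site 2 3, Irby→Site 4 3. Service cost 23.
{Site 3, Site 4}: service cost 26
{Site 2, Site 3}: service cost 40
Among all 6 size-2 choices, {Site 2, Site 4} is lowest.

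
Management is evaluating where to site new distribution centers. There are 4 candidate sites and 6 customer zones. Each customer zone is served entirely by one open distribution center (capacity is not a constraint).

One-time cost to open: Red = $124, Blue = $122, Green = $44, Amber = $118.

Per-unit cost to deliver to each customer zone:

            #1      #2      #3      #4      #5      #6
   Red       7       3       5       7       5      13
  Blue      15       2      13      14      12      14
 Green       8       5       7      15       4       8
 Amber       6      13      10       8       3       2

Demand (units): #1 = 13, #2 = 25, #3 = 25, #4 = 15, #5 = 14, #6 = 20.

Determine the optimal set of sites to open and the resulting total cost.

Open Red and Amber; minimum total cost 707.

For any fixed open set, each customer zone goes to its cheapest open site; total = fixed + service.
{Red, Amber}: #1→Amber 6·13=78, #2→Red 3·25=75, #3→Red 5·25=125, #4→Red 7·15=105, #5→Amber 3·14=42, #6→Amber 2·20=40. Service 465; fixed 242; total 707.
{Green, Amber}: service 580 + fixed 162 = 742
{Red, Green, Amber}: service 465 + fixed 286 = 751
{Red, Blue, Green, Amber}: service 440 + fixed 408 = 848
No other subset beats 707.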